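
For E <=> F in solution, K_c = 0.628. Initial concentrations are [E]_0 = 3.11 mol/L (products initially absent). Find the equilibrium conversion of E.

Let X = conversion of E; extent ξ = 3.11·X mol/L.
Concentrations: [E] = 3.11 − 3.11X; [F] = 3.11X.
K_c = [F] / ([E]).
Equating to 0.628: the physical root is X = 0.386.

X = 0.386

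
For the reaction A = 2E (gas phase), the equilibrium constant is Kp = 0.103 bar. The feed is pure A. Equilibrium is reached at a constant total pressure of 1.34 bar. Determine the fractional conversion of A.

Take 1 mol A as basis and let X be its fractional conversion, so ξ = X.
At extent ξ: n_A = 1 − X; n_E = 2X.
Total moles n_T = 1 + X.
y_i = n_i/n_T, p_i = y_i·P. Kp = p_E^2 / (p_A).
Setting this equal to 0.103 bar and taking the physical root (0 < X < 1) gives X = 0.137.

X = 0.137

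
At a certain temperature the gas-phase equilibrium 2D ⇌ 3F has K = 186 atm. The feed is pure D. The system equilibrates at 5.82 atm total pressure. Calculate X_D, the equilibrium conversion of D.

X = 0.803

Let X = conversion of D (basis 1 mol D); extent of reaction ξ = 0.5X.
At extent ξ: n_D = 1 − X; n_F = 1.5X.
n_T = Σnᵢ = 1 + 0.5X.
With p_i = (n_i/n_T)P, K = p_F^3 / (p_D^2).
Setting this equal to 186 atm and taking the physical root (0 < X < 1) gives X = 0.803.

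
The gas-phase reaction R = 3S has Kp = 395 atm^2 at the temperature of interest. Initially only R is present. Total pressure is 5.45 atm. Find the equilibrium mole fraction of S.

Take 1 mol R as basis and let X be its fractional conversion, so ξ = X.
Species balance: n_R = 1 − X; n_S = 3X.
Total moles n_T = 1 + 2X.
Mole fractions y_i = n_i/n_T; Kp = p_S^3 / (p_R) with p_i = y_i·P.
Equating to 395 atm^2 and solving on 0 < X < 1: X = 0.834.
Then n_S = 2.5, n_T = 2.67, so y_S = 0.938.

y_S = 0.938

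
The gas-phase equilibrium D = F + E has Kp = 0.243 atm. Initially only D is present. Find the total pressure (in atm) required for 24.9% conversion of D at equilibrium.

P = 3.68 atm

Let X = conversion of D (basis 1 mol D); extent of reaction ξ = X.
Moles: n_D = 1 − X; n_F = X; n_E = X.
n_T = Σnᵢ = 1 + X.
Kp = p_F p_E / (p_D) with p_i = (n_i/n_T)·P.
At X = 0.249: the mole-fraction product g(X) = Π y_i^ν_i = 0.0661. Since Kp = g(X)·P^{1}, P = (Kp/g)^(1/1) = (0.243/0.0661)^(1/1) = 3.68 atm.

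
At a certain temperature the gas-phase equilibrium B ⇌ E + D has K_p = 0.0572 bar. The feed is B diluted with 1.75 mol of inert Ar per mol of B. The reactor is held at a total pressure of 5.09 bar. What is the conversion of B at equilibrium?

X = 0.165

Let X = conversion of B (basis 1 mol B); extent of reaction ξ = X.
Species balance: n_B = 1 − X; n_E = X; n_D = X; n_I = 1.75 (inert).
Total moles n_T = 2.75 + X.
Mole fractions y_i = n_i/n_T; K_p = p_E p_D / (p_B) with p_i = y_i·P.
Substituting and setting equal to 0.0572 bar gives a polynomial in X; the root in (0,1) is X = 0.165.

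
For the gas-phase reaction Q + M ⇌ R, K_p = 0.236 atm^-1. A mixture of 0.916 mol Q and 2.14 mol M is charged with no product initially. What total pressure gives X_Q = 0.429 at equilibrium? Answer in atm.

Basis: 0.916 mol Q initially; let X = conversion of Q. Extent ξ = 0.916X.
Moles: n_Q = 0.916 − 0.916X; n_M = 2.14 − 0.916X; n_R = 0.916X.
Summing: n_T = 3.06 − 0.916X.
K_p = p_R / (p_Q p_M) with p_i = (n_i/n_T)·P.
At X = 0.429: the mole-fraction product g(X) = Π y_i^ν_i = 1.145. Since K_p = g(X)·P^{-1}, P = (g/K_p)^(1/1) = (1.145/0.236)^(1/1) = 4.85 atm.

P = 4.85 atm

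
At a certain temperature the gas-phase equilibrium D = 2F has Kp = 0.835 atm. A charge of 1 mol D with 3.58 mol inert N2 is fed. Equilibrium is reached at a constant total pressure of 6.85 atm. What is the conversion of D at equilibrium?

X = 0.319

Let X = conversion of D (basis 1 mol D); extent of reaction ξ = X.
Species balance: n_D = 1 − X; n_F = 2X; n_I = 3.58 (inert).
Summing: n_T = 4.58 + X.
With p_i = (n_i/n_T)P, Kp = p_F^2 / (p_D).
Setting this equal to 0.835 atm and taking the physical root (0 < X < 1) gives X = 0.319.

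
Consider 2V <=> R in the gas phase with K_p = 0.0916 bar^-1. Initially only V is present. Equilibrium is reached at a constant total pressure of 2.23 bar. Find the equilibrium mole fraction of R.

y_R = 0.148

Let X = conversion of V (basis 1 mol V); extent of reaction ξ = 0.5X.
Mole table: n_V = 1 − X; n_R = 0.5X.
n_T = Σnᵢ = 1 − 0.5X.
y_i = n_i/n_T, p_i = y_i·P. K_p = p_R / (p_V^2).
This yields a degree-2 equation in X; solving on (0,1), X = 0.258.
Then n_R = 0.129, n_T = 0.871, so y_R = 0.148.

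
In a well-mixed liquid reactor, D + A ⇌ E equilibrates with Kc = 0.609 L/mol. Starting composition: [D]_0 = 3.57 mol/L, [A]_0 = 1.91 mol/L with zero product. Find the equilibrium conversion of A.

Let X = conversion of A; extent ξ = 1.91·X mol/L.
Concentrations: [D] = 3.57 − 1.91X; [A] = 1.91 − 1.91X; [E] = 1.91X.
Kc = [E] / ([D] [A]).
Setting equal to 0.609 and solving for X on (0,1) gives X = 0.597.

X = 0.597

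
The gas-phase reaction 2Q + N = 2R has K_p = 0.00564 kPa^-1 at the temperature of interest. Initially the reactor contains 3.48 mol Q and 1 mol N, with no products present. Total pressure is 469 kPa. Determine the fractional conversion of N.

X = 0.598

Let X = conversion of N (basis 1 mol N); extent of reaction ξ = X.
Species balance: n_Q = 3.48 − 2X; n_N = 1 − X; n_R = 2X.
Summing: n_T = 4.48 − X.
Mole fractions y_i = n_i/n_T; K_p = p_R^2 / (p_Q^2 p_N) with p_i = y_i·P.
This yields a degree-3 equation in X; solving on (0,1), X = 0.598.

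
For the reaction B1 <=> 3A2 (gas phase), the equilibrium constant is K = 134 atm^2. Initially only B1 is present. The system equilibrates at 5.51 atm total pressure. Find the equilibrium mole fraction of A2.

y_A2 = 0.857

Let X = conversion of B1 (basis 1 mol B1); extent of reaction ξ = X.
Moles: n_B1 = 1 − X; n_A2 = 3X.
n_T = Σnᵢ = 1 + 2X.
y_i = n_i/n_T, p_i = y_i·P. K = p_A2^3 / (p_B1).
This yields a degree-3 equation in X; solving on (0,1), X = 0.667.
Then n_A2 = 2, n_T = 2.33, so y_A2 = 0.857.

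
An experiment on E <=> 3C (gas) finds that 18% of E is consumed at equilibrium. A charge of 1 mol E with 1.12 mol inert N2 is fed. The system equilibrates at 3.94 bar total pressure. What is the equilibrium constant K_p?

Take 1 mol E as basis and let X be its fractional conversion, so ξ = X.
Species balance: n_E = 1 − X; n_C = 3X; n_I = 1.12 (inert).
Total moles n_T = 2.12 + 2X.
At X = 0.18: n_E = 0.82, n_C = 0.54, n_T = 2.48.
p_i = (n_i/n_T)·P. K_p = p_C^3 / (p_E) = 0.485 bar^2.

K_p = 0.485 bar^2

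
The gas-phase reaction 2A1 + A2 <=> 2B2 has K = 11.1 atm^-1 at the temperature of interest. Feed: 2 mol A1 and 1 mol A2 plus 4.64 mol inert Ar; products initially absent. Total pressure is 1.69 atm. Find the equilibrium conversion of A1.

Basis: 2 mol A1 initially; let X = conversion of A1. Extent ξ = X.
Mole table: n_A1 = 2 − 2X; n_A2 = 1 − X; n_B2 = 2X; n_I = 4.64 (inert).
Summing: n_T = 7.64 − X.
y_i = n_i/n_T, p_i = y_i·P. K = p_B2^2 / (p_A1^2 p_A2).
Equating to 11.1 atm^-1 and solving on 0 < X < 1: X = 0.527.

X = 0.527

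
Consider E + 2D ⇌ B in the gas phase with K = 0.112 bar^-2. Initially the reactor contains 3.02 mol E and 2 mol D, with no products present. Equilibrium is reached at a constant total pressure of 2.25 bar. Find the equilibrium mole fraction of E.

y_E = 0.610

Let X = conversion of D (basis 2 mol D); extent of reaction ξ = X.
Mole table: n_E = 3.02 − X; n_D = 2 − 2X; n_B = X.
Summing: n_T = 5.02 − 2X.
y_i = n_i/n_T, p_i = y_i·P. K = p_B / (p_E p_D^2).
Setting this equal to 0.112 bar^-2 and taking the physical root (0 < X < 1) gives X = 0.194.
Then n_E = 2.83, n_T = 4.63, so y_E = 0.610.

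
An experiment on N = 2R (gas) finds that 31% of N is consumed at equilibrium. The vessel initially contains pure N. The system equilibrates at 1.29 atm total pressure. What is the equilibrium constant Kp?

Let X = conversion of N (basis 1 mol N); extent of reaction ξ = X.
Mole table: n_N = 1 − X; n_R = 2X.
Total moles n_T = 1 + X.
At X = 0.31: n_N = 0.69, n_R = 0.62, n_T = 1.31.
p_i = (n_i/n_T)·P. Kp = p_R^2 / (p_N) = 0.549 atm.

Kp = 0.549 atm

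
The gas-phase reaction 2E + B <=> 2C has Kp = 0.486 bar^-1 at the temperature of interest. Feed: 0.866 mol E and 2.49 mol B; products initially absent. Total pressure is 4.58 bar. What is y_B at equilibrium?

Let X = conversion of E (basis 0.866 mol E); extent of reaction ξ = 0.433X.
Moles: n_E = 0.866 − 0.866X; n_B = 2.49 − 0.433X; n_C = 0.866X.
Total moles n_T = 3.36 − 0.433X.
Mole fractions y_i = n_i/n_T; Kp = p_C^2 / (p_E^2 p_B) with p_i = y_i·P.
Setting this equal to 0.486 bar^-1 and taking the physical root (0 < X < 1) gives X = 0.559.
Then n_B = 2.25, n_T = 3.11, so y_B = 0.722.

y_B = 0.722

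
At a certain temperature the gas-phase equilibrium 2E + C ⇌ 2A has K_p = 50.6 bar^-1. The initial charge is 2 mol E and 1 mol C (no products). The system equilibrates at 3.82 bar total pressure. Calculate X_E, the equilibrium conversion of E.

X = 0.805

Basis: 2 mol E initially; let X = conversion of E. Extent ξ = X.
Species balance: n_E = 2 − 2X; n_C = 1 − X; n_A = 2X.
Summing: n_T = 3 − X.
y_i = n_i/n_T, p_i = y_i·P. K_p = p_A^2 / (p_E^2 p_C).
Equating to 50.6 bar^-1 and solving on 0 < X < 1: X = 0.805.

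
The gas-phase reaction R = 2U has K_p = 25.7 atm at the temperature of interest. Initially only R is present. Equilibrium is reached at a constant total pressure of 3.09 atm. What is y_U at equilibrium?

y_U = 0.902

Basis: 1 mol R initially; let X = conversion of R. Extent ξ = X.
At extent ξ: n_R = 1 − X; n_U = 2X.
Summing: n_T = 1 + X.
Mole fractions y_i = n_i/n_T; K_p = p_U^2 / (p_R) with p_i = y_i·P.
Equating to 25.7 atm and solving on 0 < X < 1: X = 0.822.
Then n_U = 1.64, n_T = 1.82, so y_U = 0.902.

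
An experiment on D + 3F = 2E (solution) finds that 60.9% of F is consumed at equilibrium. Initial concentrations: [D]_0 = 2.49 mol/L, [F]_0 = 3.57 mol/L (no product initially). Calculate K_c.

Let X = conversion of F.
Concentrations: [D] = 2.49 − 1.19X; [F] = 3.57 − 3.57X; [E] = 2.38X.
At X = 0.609: [D] = 1.77, [F] = 1.4, [E] = 1.45.
K_c = [E]^2 / ([D] [F]^3) = 0.438 (mol/L)^-2.

K_c = 0.438 (mol/L)^-2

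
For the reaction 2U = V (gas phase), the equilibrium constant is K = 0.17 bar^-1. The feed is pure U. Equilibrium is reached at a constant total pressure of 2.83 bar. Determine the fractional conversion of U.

Take 1 mol U as basis and let X be its fractional conversion, so ξ = 0.5X.
Mole table: n_U = 1 − X; n_V = 0.5X.
Summing: n_T = 1 − 0.5X.
Mole fractions y_i = n_i/n_T; K = p_V / (p_U^2) with p_i = y_i·P.
Setting this equal to 0.17 bar^-1 and taking the physical root (0 < X < 1) gives X = 0.415.

X = 0.415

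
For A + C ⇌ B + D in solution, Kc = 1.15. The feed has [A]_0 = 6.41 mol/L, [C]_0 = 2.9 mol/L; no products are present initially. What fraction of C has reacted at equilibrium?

Let X = conversion of C; extent ξ = 2.9·X mol/L.
Concentrations: [A] = 6.41 − 2.9X; [C] = 2.9 − 2.9X; [B] = 2.9X; [D] = 2.9X.
Kc = [B] [D] / ([A] [C]).
This equals 1.15 at X = 0.709 (the root in 0 < X < 1).

X = 0.709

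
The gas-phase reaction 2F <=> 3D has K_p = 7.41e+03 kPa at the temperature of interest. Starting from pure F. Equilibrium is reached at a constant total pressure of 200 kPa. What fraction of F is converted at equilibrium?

X = 0.813

Basis: 1 mol F initially; let X = conversion of F. Extent ξ = 0.5X.
Species balance: n_F = 1 − X; n_D = 1.5X.
Total moles n_T = 1 + 0.5X.
With p_i = (n_i/n_T)P, K_p = p_D^3 / (p_F^2).
Setting this equal to 7.41e+03 kPa and taking the physical root (0 < X < 1) gives X = 0.813.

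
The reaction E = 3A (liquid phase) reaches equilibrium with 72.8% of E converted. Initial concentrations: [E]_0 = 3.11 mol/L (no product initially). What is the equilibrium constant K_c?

Let X = conversion of E.
Concentrations: [E] = 3.11 − 3.11X; [A] = 9.33X.
At X = 0.728: [E] = 0.846, [A] = 6.79.
K_c = [A]^3 / ([E]) = 370 (mol/L)^2.

K_c = 370 (mol/L)^2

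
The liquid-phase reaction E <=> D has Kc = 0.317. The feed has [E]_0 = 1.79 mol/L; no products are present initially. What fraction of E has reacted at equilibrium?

Let X = conversion of E; extent ξ = 1.79·X mol/L.
Concentrations: [E] = 1.79 − 1.79X; [D] = 1.79X.
Kc = [D] / ([E]).
Setting equal to 0.317 and solving for X on (0,1) gives X = 0.241.

X = 0.241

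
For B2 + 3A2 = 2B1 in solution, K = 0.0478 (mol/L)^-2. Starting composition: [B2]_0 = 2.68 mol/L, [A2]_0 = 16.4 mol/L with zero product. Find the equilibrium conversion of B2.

X = 0.831

Let X = conversion of B2; extent ξ = 2.68·X mol/L.
Concentrations: [B2] = 2.68 − 2.68X; [A2] = 16.4 − 8.04X; [B1] = 5.36X.
K = [B1]^2 / ([B2] [A2]^3).
Setting equal to 0.0478 and solving for X on (0,1) gives X = 0.831.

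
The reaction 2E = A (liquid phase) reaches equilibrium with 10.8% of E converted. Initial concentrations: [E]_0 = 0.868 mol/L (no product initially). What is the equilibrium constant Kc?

Let X = conversion of E.
Concentrations: [E] = 0.868 − 0.868X; [A] = 0.434X.
At X = 0.108: [E] = 0.774, [A] = 0.0469.
Kc = [A] / ([E]^2) = 0.0782 L/mol.

Kc = 0.0782 L/mol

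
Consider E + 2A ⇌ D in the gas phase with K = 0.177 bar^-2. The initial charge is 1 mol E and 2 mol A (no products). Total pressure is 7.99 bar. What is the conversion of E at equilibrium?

X = 0.654

Let X = conversion of E (basis 1 mol E); extent of reaction ξ = X.
At extent ξ: n_E = 1 − X; n_A = 2 − 2X; n_D = X.
Summing: n_T = 3 − 2X.
y_i = n_i/n_T, p_i = y_i·P. K = p_D / (p_E p_A^2).
Setting this equal to 0.177 bar^-2 and taking the physical root (0 < X < 1) gives X = 0.654.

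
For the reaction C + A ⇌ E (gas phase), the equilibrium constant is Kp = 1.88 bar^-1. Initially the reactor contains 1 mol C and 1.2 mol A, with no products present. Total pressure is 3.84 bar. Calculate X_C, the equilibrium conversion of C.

Let X = conversion of C (basis 1 mol C); extent of reaction ξ = X.
Mole table: n_C = 1 − X; n_A = 1.2 − X; n_E = X.
n_T = Σnᵢ = 2.2 − X.
Mole fractions y_i = n_i/n_T; Kp = p_E / (p_C p_A) with p_i = y_i·P.
Equating to 1.88 bar^-1 and solving on 0 < X < 1: X = 0.705.

X = 0.705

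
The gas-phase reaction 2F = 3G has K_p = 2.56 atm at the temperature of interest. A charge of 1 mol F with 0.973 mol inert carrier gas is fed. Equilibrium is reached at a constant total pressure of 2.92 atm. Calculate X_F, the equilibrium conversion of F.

X = 0.515

Basis: 1 mol F initially; let X = conversion of F. Extent ξ = 0.5X.
Moles: n_F = 1 − X; n_G = 1.5X; n_I = 0.973 (inert).
Total moles n_T = 1.97 + 0.5X.
Mole fractions y_i = n_i/n_T; K_p = p_G^3 / (p_F^2) with p_i = y_i·P.
Substituting and setting equal to 2.56 atm gives a polynomial in X; the root in (0,1) is X = 0.515.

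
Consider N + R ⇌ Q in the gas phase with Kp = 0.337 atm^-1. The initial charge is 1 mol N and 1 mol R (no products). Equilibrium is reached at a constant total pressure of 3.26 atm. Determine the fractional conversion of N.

X = 0.310

Let X = conversion of N (basis 1 mol N); extent of reaction ξ = X.
Moles: n_N = 1 − X; n_R = 1 − X; n_Q = X.
Summing: n_T = 2 − X.
Mole fractions y_i = n_i/n_T; Kp = p_Q / (p_N p_R) with p_i = y_i·P.
Setting this equal to 0.337 atm^-1 and taking the physical root (0 < X < 1) gives X = 0.310.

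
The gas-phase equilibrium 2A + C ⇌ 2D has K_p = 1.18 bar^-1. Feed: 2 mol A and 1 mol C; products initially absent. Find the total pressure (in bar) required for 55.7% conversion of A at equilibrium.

P = 7.39 bar

Basis: 2 mol A initially; let X = conversion of A. Extent ξ = X.
Species balance: n_A = 2 − 2X; n_C = 1 − X; n_D = 2X.
n_T = Σnᵢ = 3 − X.
K_p = p_D^2 / (p_A^2 p_C) with p_i = (n_i/n_T)·P.
At X = 0.557: the mole-fraction product g(X) = Π y_i^ν_i = 8.718. Since K_p = g(X)·P^{-1}, P = (g/K_p)^(1/1) = (8.718/1.18)^(1/1) = 7.39 bar.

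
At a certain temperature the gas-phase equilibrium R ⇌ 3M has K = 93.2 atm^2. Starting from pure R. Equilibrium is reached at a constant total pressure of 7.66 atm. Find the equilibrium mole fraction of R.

y_R = 0.258

Let X = conversion of R (basis 1 mol R); extent of reaction ξ = X.
Mole table: n_R = 1 − X; n_M = 3X.
Summing: n_T = 1 + 2X.
Mole fractions y_i = n_i/n_T; K = p_M^3 / (p_R) with p_i = y_i·P.
Setting this equal to 93.2 atm^2 and taking the physical root (0 < X < 1) gives X = 0.490.
Then n_R = 0.51, n_T = 1.98, so y_R = 0.258.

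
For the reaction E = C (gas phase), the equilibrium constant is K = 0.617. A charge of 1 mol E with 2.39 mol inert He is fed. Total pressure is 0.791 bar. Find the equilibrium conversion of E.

Take 1 mol E as basis and let X be its fractional conversion, so ξ = X.
At extent ξ: n_E = 1 − X; n_C = X; n_I = 2.39 (inert).
Since Δν = 0, n_T = 3.39 throughout.
With p_i = (n_i/n_T)P, K = p_C / (p_E).
Substituting and setting equal to 0.617 gives a polynomial in X; the root in (0,1) is X = 0.382.

X = 0.382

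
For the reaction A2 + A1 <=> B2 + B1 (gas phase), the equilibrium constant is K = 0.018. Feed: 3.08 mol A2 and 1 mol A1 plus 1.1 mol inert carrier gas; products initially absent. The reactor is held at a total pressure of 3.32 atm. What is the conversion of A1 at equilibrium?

Basis: 1 mol A1 initially; let X = conversion of A1. Extent ξ = X.
Mole table: n_A2 = 3.08 − X; n_A1 = 1 − X; n_B2 = X; n_B1 = X; n_I = 1.1 (inert).
n_T stays at 5.18 (no change in mole number).
With p_i = (n_i/n_T)P, K = p_B2 p_B1 / (p_A2 p_A1).
Substituting and setting equal to 0.018 gives a polynomial in X; the root in (0,1) is X = 0.203.

X = 0.203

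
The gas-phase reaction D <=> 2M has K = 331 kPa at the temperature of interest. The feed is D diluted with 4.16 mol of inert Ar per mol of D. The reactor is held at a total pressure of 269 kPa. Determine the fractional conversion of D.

Take 1 mol D as basis and let X be its fractional conversion, so ξ = X.
Moles: n_D = 1 − X; n_M = 2X; n_I = 4.16 (inert).
Total moles n_T = 5.16 + X.
Mole fractions y_i = n_i/n_T; K = p_M^2 / (p_D) with p_i = y_i·P.
Substituting and setting equal to 331 kPa gives a polynomial in X; the root in (0,1) is X = 0.716.

X = 0.716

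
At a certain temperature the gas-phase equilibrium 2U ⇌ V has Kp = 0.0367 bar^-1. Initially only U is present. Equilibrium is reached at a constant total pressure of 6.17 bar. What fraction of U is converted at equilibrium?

Let X = conversion of U (basis 1 mol U); extent of reaction ξ = 0.5X.
At extent ξ: n_U = 1 − X; n_V = 0.5X.
Summing: n_T = 1 − 0.5X.
With p_i = (n_i/n_T)P, Kp = p_V / (p_U^2).
Equating to 0.0367 bar^-1 and solving on 0 < X < 1: X = 0.276.

X = 0.276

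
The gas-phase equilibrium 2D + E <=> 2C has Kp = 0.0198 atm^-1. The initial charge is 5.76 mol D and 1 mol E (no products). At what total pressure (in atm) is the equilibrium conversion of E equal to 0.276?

Basis: 1 mol E initially; let X = conversion of E. Extent ξ = X.
Species balance: n_D = 5.76 − 2X; n_E = 1 − X; n_C = 2X.
Total moles n_T = 6.76 − X.
Kp = p_C^2 / (p_D^2 p_E) with p_i = (n_i/n_T)·P.
At X = 0.276: the mole-fraction product g(X) = Π y_i^ν_i = 0.1006. Since Kp = g(X)·P^{-1}, P = (g/Kp)^(1/1) = (0.1006/0.0198)^(1/1) = 5.08 atm.

P = 5.08 atm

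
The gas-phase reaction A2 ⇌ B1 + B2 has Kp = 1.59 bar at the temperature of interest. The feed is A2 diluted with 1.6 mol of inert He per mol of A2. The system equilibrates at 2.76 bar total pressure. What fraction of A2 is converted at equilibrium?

Let X = conversion of A2 (basis 1 mol A2); extent of reaction ξ = X.
Moles: n_A2 = 1 − X; n_B1 = X; n_B2 = X; n_I = 1.6 (inert).
Total moles n_T = 2.6 + X.
With p_i = (n_i/n_T)P, Kp = p_B1 p_B2 / (p_A2).
This yields a degree-2 equation in X; solving on (0,1), X = 0.725.

X = 0.725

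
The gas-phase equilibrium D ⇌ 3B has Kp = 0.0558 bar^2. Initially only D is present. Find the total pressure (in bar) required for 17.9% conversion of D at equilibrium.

Basis: 1 mol D initially; let X = conversion of D. Extent ξ = X.
At extent ξ: n_D = 1 − X; n_B = 3X.
Total moles n_T = 1 + 2X.
Kp = p_B^3 / (p_D) with p_i = (n_i/n_T)·P.
At X = 0.179: the mole-fraction product g(X) = Π y_i^ν_i = 0.1023. Since Kp = g(X)·P^{2}, P = (Kp/g)^(1/2) = (0.0558/0.1023)^(1/2) = 0.739 bar.

P = 0.739 bar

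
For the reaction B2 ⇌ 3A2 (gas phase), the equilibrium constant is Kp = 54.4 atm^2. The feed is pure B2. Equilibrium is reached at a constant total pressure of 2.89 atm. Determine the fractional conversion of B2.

X = 0.732

Take 1 mol B2 as basis and let X be its fractional conversion, so ξ = X.
Moles: n_B2 = 1 − X; n_A2 = 3X.
n_T = Σnᵢ = 1 + 2X.
With p_i = (n_i/n_T)P, Kp = p_A2^3 / (p_B2).
Substituting and setting equal to 54.4 atm^2 gives a polynomial in X; the root in (0,1) is X = 0.732.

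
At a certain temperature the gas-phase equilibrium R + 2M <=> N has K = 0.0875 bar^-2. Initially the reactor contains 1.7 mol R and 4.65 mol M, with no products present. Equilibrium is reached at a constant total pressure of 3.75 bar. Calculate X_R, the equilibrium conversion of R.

Basis: 1.7 mol R initially; let X = conversion of R. Extent ξ = 1.7X.
Moles: n_R = 1.7 − 1.7X; n_M = 4.65 − 3.4X; n_N = 1.7X.
n_T = Σnᵢ = 6.35 − 3.4X.
y_i = n_i/n_T, p_i = y_i·P. K = p_N / (p_R p_M^2).
Substituting and setting equal to 0.0875 bar^-2 gives a polynomial in X; the root in (0,1) is X = 0.355.

X = 0.355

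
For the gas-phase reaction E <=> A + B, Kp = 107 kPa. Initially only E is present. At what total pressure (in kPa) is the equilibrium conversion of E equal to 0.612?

Let X = conversion of E (basis 1 mol E); extent of reaction ξ = X.
Mole table: n_E = 1 − X; n_A = X; n_B = X.
n_T = Σnᵢ = 1 + X.
Kp = p_A p_B / (p_E) with p_i = (n_i/n_T)·P.
At X = 0.612: the mole-fraction product g(X) = Π y_i^ν_i = 0.5988. Since Kp = g(X)·P^{1}, P = (Kp/g)^(1/1) = (107/0.5988)^(1/1) = 179 kPa.

P = 179 kPa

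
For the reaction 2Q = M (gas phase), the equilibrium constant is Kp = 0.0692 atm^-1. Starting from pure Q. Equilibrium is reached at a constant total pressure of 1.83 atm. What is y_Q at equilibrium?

y_Q = 0.898

Let X = conversion of Q (basis 1 mol Q); extent of reaction ξ = 0.5X.
Moles: n_Q = 1 − X; n_M = 0.5X.
n_T = Σnᵢ = 1 − 0.5X.
With p_i = (n_i/n_T)P, Kp = p_M / (p_Q^2).
Equating to 0.0692 atm^-1 and solving on 0 < X < 1: X = 0.185.
Then n_Q = 0.815, n_T = 0.907, so y_Q = 0.898.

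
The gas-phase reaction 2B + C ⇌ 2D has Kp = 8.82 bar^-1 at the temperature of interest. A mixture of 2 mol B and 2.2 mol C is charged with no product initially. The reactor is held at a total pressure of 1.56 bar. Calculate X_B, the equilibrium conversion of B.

X = 0.708

Let X = conversion of B (basis 2 mol B); extent of reaction ξ = X.
Species balance: n_B = 2 − 2X; n_C = 2.2 − X; n_D = 2X.
Summing: n_T = 4.2 − X.
Mole fractions y_i = n_i/n_T; Kp = p_D^2 / (p_B^2 p_C) with p_i = y_i·P.
This yields a degree-3 equation in X; solving on (0,1), X = 0.708.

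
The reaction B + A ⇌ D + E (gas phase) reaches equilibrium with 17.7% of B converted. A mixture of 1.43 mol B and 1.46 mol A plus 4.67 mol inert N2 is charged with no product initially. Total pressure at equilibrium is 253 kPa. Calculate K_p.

K_p = 0.0451

Basis: 1.43 mol B initially; let X = conversion of B. Extent ξ = 1.43X.
Mole table: n_B = 1.43 − 1.43X; n_A = 1.46 − 1.43X; n_D = 1.43X; n_E = 1.43X; n_I = 4.67 (inert).
n_T stays at 7.56 (no change in mole number).
At X = 0.177: n_B = 1.18, n_A = 1.21, n_D = 0.253, n_E = 0.253, n_T = 7.56.
p_i = (n_i/n_T)·P. K_p = p_D p_E / (p_B p_A) = 0.0451.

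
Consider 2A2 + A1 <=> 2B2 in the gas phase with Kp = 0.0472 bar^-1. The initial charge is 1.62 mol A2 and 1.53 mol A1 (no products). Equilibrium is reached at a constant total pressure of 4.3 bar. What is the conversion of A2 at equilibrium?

Let X = conversion of A2 (basis 1.62 mol A2); extent of reaction ξ = 0.81X.
Moles: n_A2 = 1.62 − 1.62X; n_A1 = 1.53 − 0.81X; n_B2 = 1.62X.
Summing: n_T = 3.15 − 0.81X.
y_i = n_i/n_T, p_i = y_i·P. Kp = p_B2^2 / (p_A2^2 p_A1).
Substituting and setting equal to 0.0472 bar^-1 gives a polynomial in X; the root in (0,1) is X = 0.233.

X = 0.233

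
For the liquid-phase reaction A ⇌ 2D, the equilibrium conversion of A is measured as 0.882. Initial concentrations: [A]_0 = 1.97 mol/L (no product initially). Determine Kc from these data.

Kc = 51.9 mol/L

Let X = conversion of A.
Concentrations: [A] = 1.97 − 1.97X; [D] = 3.94X.
At X = 0.882: [A] = 0.232, [D] = 3.48.
Kc = [D]^2 / ([A]) = 51.9 mol/L.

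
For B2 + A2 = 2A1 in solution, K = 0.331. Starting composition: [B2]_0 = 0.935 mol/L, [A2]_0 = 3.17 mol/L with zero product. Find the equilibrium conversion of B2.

Let X = conversion of B2; extent ξ = 0.935·X mol/L.
Concentrations: [B2] = 0.935 − 0.935X; [A2] = 3.17 − 0.935X; [A1] = 1.87X.
K = [A1]^2 / ([B2] [A2]).
This equals 0.331 at X = 0.389 (the root in 0 < X < 1).

X = 0.389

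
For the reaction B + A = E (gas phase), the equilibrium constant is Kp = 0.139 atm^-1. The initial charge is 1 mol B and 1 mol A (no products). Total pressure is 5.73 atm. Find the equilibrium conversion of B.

Let X = conversion of B (basis 1 mol B); extent of reaction ξ = X.
Mole table: n_B = 1 − X; n_A = 1 − X; n_E = X.
Summing: n_T = 2 − X.
y_i = n_i/n_T, p_i = y_i·P. Kp = p_E / (p_B p_A).
Substituting and setting equal to 0.139 atm^-1 gives a polynomial in X; the root in (0,1) is X = 0.254.

X = 0.254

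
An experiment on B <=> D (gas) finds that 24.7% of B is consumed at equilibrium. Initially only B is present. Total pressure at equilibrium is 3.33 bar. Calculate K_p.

K_p = 0.328

Basis: 1 mol B initially; let X = conversion of B. Extent ξ = X.
At extent ξ: n_B = 1 − X; n_D = X.
Since Δν = 0, n_T = 1 throughout.
At X = 0.247: n_B = 0.753, n_D = 0.247, n_T = 1.
p_i = (n_i/n_T)·P. K_p = p_D / (p_B) = 0.328.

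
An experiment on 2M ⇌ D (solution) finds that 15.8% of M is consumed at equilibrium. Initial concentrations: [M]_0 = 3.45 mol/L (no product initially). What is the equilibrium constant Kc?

Let X = conversion of M.
Concentrations: [M] = 3.45 − 3.45X; [D] = 1.73X.
At X = 0.158: [M] = 2.9, [D] = 0.273.
Kc = [D] / ([M]^2) = 0.0323 L/mol.

Kc = 0.0323 L/mol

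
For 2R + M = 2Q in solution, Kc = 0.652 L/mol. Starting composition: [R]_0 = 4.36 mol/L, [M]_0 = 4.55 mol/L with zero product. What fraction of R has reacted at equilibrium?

Let X = conversion of R; extent ξ = 4.36X/2 mol/L.
Concentrations: [R] = 4.36 − 4.36X; [M] = 4.55 − 2.18X; [Q] = 4.36X.
Kc = [Q]^2 / ([R]^2 [M]).
Equating to 0.652 L/mol: the physical root is X = 0.593.

X = 0.593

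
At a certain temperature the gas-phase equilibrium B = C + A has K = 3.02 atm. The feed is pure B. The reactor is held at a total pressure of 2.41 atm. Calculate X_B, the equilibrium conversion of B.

Basis: 1 mol B initially; let X = conversion of B. Extent ξ = X.
Species balance: n_B = 1 − X; n_C = X; n_A = X.
n_T = Σnᵢ = 1 + X.
With p_i = (n_i/n_T)P, K = p_C p_A / (p_B).
Substituting and setting equal to 3.02 atm gives a polynomial in X; the root in (0,1) is X = 0.746.

X = 0.746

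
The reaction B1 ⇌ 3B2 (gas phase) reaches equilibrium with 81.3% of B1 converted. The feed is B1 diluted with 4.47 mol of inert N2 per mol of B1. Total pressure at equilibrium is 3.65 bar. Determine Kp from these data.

Kp = 20.5 bar^2

Take 1 mol B1 as basis and let X be its fractional conversion, so ξ = X.
At extent ξ: n_B1 = 1 − X; n_B2 = 3X; n_I = 4.47 (inert).
Total moles n_T = 5.47 + 2X.
At X = 0.813: n_B1 = 0.187, n_B2 = 2.44, n_T = 7.1.
p_i = (n_i/n_T)·P. Kp = p_B2^3 / (p_B1) = 20.5 bar^2.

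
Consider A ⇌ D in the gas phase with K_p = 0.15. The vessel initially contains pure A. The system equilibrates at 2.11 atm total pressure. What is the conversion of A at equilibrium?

X = 0.130

Let X = conversion of A (basis 1 mol A); extent of reaction ξ = X.
Moles: n_A = 1 − X; n_D = X.
n_T stays at 1 (no change in mole number).
With p_i = (n_i/n_T)P, K_p = p_D / (p_A).
Equating to 0.15 and solving on 0 < X < 1: X = 0.130.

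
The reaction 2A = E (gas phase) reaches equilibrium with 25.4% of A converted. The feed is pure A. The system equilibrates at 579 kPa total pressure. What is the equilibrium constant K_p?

K_p = 0.000344 kPa^-1

Take 1 mol A as basis and let X be its fractional conversion, so ξ = 0.5X.
Moles: n_A = 1 − X; n_E = 0.5X.
n_T = Σnᵢ = 1 − 0.5X.
At X = 0.254: n_A = 0.746, n_E = 0.127, n_T = 0.873.
p_i = (n_i/n_T)·P. K_p = p_E / (p_A^2) = 0.000344 kPa^-1.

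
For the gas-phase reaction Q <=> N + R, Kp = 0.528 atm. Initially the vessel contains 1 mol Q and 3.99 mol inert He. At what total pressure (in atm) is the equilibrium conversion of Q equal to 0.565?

Basis: 1 mol Q initially; let X = conversion of Q. Extent ξ = X.
Species balance: n_Q = 1 − X; n_N = X; n_R = X; n_I = 3.99 (inert).
Total moles n_T = 4.99 + X.
Kp = p_N p_R / (p_Q) with p_i = (n_i/n_T)·P.
At X = 0.565: the mole-fraction product g(X) = Π y_i^ν_i = 0.1321. Since Kp = g(X)·P^{1}, P = (Kp/g)^(1/1) = (0.528/0.1321)^(1/1) = 4 atm.

P = 4 atm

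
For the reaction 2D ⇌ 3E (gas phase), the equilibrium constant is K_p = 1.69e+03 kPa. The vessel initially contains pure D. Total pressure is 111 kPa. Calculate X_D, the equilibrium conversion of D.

X = 0.743

Take 1 mol D as basis and let X be its fractional conversion, so ξ = 0.5X.
Mole table: n_D = 1 − X; n_E = 1.5X.
n_T = Σnᵢ = 1 + 0.5X.
With p_i = (n_i/n_T)P, K_p = p_E^3 / (p_D^2).
Equating to 1.69e+03 kPa and solving on 0 < X < 1: X = 0.743.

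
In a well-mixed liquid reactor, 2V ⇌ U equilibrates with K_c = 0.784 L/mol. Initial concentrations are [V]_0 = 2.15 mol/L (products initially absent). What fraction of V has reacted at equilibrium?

Let X = conversion of V; extent ξ = 2.15X/2 mol/L.
Concentrations: [V] = 2.15 − 2.15X; [U] = 1.07X.
K_c = [U] / ([V]^2).
Solving K_c = 0.784 for X ∈ (0,1): X = 0.584.

X = 0.584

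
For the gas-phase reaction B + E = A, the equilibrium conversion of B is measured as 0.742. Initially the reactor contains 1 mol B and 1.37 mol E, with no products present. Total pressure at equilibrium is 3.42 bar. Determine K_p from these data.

K_p = 2.18 bar^-1

Let X = conversion of B (basis 1 mol B); extent of reaction ξ = X.
At extent ξ: n_B = 1 − X; n_E = 1.37 − X; n_A = X.
Total moles n_T = 2.37 − X.
At X = 0.742: n_B = 0.258, n_E = 0.628, n_A = 0.742, n_T = 1.63.
p_i = (n_i/n_T)·P. K_p = p_A / (p_B p_E) = 2.18 bar^-1.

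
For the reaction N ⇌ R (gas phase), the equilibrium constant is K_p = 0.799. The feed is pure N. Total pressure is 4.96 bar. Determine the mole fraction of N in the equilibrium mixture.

Let X = conversion of N (basis 1 mol N); extent of reaction ξ = X.
Moles: n_N = 1 − X; n_R = X.
Total moles n_T = 1 (Δν = 0, constant).
Mole fractions y_i = n_i/n_T; K_p = p_R / (p_N) with p_i = y_i·P.
Equating to 0.799 and solving on 0 < X < 1: X = 0.444.
Then n_N = 0.556, n_T = 1, so y_N = 0.556.

y_N = 0.556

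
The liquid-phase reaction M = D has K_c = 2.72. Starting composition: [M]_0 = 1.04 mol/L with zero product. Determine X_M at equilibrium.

Let X = conversion of M; extent ξ = 1.04·X mol/L.
Concentrations: [M] = 1.04 − 1.04X; [D] = 1.04X.
K_c = [D] / ([M]).
Equating to 2.72: the physical root is X = 0.731.

X = 0.731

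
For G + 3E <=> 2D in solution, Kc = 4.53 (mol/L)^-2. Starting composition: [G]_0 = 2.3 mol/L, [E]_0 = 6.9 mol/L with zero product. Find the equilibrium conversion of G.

X = 0.756

Let X = conversion of G; extent ξ = 2.3·X mol/L.
Concentrations: [G] = 2.3 − 2.3X; [E] = 6.9 − 6.9X; [D] = 4.6X.
Kc = [D]^2 / ([G] [E]^3).
This equals 4.53 at X = 0.756 (the root in 0 < X < 1).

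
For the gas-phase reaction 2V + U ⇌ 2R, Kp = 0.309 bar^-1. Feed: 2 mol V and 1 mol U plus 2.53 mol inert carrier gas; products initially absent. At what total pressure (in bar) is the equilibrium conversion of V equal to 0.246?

P = 2.41 bar

Let X = conversion of V (basis 2 mol V); extent of reaction ξ = X.
Species balance: n_V = 2 − 2X; n_U = 1 − X; n_R = 2X; n_I = 2.53 (inert).
n_T = Σnᵢ = 5.53 − X.
Kp = p_R^2 / (p_V^2 p_U) with p_i = (n_i/n_T)·P.
At X = 0.246: the mole-fraction product g(X) = Π y_i^ν_i = 0.746. Since Kp = g(X)·P^{-1}, P = (g/Kp)^(1/1) = (0.746/0.309)^(1/1) = 2.41 bar.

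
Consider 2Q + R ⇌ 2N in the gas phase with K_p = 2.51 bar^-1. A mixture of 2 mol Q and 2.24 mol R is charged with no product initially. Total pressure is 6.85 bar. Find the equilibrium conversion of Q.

X = 0.731

Take 2 mol Q as basis and let X be its fractional conversion, so ξ = X.
Mole table: n_Q = 2 − 2X; n_R = 2.24 − X; n_N = 2X.
Summing: n_T = 4.24 − X.
Mole fractions y_i = n_i/n_T; K_p = p_N^2 / (p_Q^2 p_R) with p_i = y_i·P.
Substituting and setting equal to 2.51 bar^-1 gives a polynomial in X; the root in (0,1) is X = 0.731.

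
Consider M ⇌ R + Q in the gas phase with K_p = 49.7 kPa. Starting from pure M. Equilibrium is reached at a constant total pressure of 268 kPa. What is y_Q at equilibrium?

Take 1 mol M as basis and let X be its fractional conversion, so ξ = X.
Moles: n_M = 1 − X; n_R = X; n_Q = X.
Summing: n_T = 1 + X.
y_i = n_i/n_T, p_i = y_i·P. K_p = p_R p_Q / (p_M).
This yields a degree-2 equation in X; solving on (0,1), X = 0.396.
Then n_Q = 0.396, n_T = 1.4, so y_Q = 0.283.

y_Q = 0.283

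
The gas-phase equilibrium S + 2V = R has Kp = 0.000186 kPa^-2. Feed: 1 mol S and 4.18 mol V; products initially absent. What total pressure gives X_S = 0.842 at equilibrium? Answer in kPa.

Take 1 mol S as basis and let X be its fractional conversion, so ξ = X.
At extent ξ: n_S = 1 − X; n_V = 4.18 − 2X; n_R = X.
Total moles n_T = 5.18 − 2X.
Kp = p_R / (p_S p_V^2) with p_i = (n_i/n_T)·P.
At X = 0.842: the mole-fraction product g(X) = Π y_i^ν_i = 10.45. Since Kp = g(X)·P^{-2}, P = (g/Kp)^(1/2) = (10.45/0.000186)^(1/2) = 237 kPa.

P = 237 kPa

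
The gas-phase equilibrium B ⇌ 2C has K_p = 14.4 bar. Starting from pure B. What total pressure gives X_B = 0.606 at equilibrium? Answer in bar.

Basis: 1 mol B initially; let X = conversion of B. Extent ξ = X.
Mole table: n_B = 1 − X; n_C = 2X.
Summing: n_T = 1 + X.
K_p = p_C^2 / (p_B) with p_i = (n_i/n_T)·P.
At X = 0.606: the mole-fraction product g(X) = Π y_i^ν_i = 2.321. Since K_p = g(X)·P^{1}, P = (K_p/g)^(1/1) = (14.4/2.321)^(1/1) = 6.2 bar.

P = 6.2 bar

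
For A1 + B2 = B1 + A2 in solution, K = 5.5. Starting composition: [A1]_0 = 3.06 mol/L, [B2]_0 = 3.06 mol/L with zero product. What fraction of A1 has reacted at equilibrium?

Let X = conversion of A1; extent ξ = 3.06·X mol/L.
Concentrations: [A1] = 3.06 − 3.06X; [B2] = 3.06 − 3.06X; [B1] = 3.06X; [A2] = 3.06X.
K = [B1] [A2] / ([A1] [B2]).
Setting equal to 5.5 and solving for X on (0,1) gives X = 0.701.

X = 0.701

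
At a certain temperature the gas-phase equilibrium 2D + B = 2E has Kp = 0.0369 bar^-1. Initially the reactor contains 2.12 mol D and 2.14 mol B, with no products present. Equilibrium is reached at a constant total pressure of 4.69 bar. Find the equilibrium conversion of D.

Let X = conversion of D (basis 2.12 mol D); extent of reaction ξ = 1.06X.
Moles: n_D = 2.12 − 2.12X; n_B = 2.14 − 1.06X; n_E = 2.12X.
n_T = Σnᵢ = 4.26 − 1.06X.
y_i = n_i/n_T, p_i = y_i·P. Kp = p_E^2 / (p_D^2 p_B).
This yields a degree-3 equation in X; solving on (0,1), X = 0.222.

X = 0.222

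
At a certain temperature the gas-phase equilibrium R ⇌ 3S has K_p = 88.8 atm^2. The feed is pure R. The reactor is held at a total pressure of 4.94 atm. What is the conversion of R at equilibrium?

Let X = conversion of R (basis 1 mol R); extent of reaction ξ = X.
Moles: n_R = 1 − X; n_S = 3X.
Summing: n_T = 1 + 2X.
With p_i = (n_i/n_T)P, K_p = p_S^3 / (p_R).
This yields a degree-3 equation in X; solving on (0,1), X = 0.633.

X = 0.633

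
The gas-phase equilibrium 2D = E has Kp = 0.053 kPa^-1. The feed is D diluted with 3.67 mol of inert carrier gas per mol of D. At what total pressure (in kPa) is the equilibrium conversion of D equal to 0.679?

Take 1 mol D as basis and let X be its fractional conversion, so ξ = 0.5X.
Mole table: n_D = 1 − X; n_E = 0.5X; n_I = 3.67 (inert).
Summing: n_T = 4.67 − 0.5X.
Kp = p_E / (p_D^2) with p_i = (n_i/n_T)·P.
At X = 0.679: the mole-fraction product g(X) = Π y_i^ν_i = 14.27. Since Kp = g(X)·P^{-1}, P = (g/Kp)^(1/1) = (14.27/0.053)^(1/1) = 269 kPa.

P = 269 kPa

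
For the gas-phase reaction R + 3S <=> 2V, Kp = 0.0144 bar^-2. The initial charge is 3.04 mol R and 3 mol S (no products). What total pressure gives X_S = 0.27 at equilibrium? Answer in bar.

P = 4.59 bar

Let X = conversion of S (basis 3 mol S); extent of reaction ξ = X.
Moles: n_R = 3.04 − X; n_S = 3 − 3X; n_V = 2X.
Summing: n_T = 6.04 − 2X.
Kp = p_V^2 / (p_R p_S^3) with p_i = (n_i/n_T)·P.
At X = 0.27: the mole-fraction product g(X) = Π y_i^ν_i = 0.3032. Since Kp = g(X)·P^{-2}, P = (g/Kp)^(1/2) = (0.3032/0.0144)^(1/2) = 4.59 bar.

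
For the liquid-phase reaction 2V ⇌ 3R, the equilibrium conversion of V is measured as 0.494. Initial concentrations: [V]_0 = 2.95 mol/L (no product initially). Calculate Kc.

Let X = conversion of V.
Concentrations: [V] = 2.95 − 2.95X; [R] = 4.43X.
At X = 0.494: [V] = 1.49, [R] = 2.19.
Kc = [R]^3 / ([V]^2) = 4.69 mol/L.

Kc = 4.69 mol/L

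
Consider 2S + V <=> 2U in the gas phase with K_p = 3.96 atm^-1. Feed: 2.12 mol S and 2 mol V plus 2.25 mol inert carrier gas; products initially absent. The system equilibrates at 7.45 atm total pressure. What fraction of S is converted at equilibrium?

Take 2.12 mol S as basis and let X be its fractional conversion, so ξ = 1.06X.
Moles: n_S = 2.12 − 2.12X; n_V = 2 − 1.06X; n_U = 2.12X; n_I = 2.25 (inert).
Summing: n_T = 6.37 − 1.06X.
With p_i = (n_i/n_T)P, K_p = p_U^2 / (p_S^2 p_V).
Substituting and setting equal to 3.96 atm^-1 gives a polynomial in X; the root in (0,1) is X = 0.718.

X = 0.718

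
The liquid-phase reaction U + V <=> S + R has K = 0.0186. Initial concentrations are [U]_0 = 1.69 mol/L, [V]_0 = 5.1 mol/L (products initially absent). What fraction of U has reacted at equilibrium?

Let X = conversion of U; extent ξ = 1.69·X mol/L.
Concentrations: [U] = 1.69 − 1.69X; [V] = 5.1 − 1.69X; [S] = 1.69X; [R] = 1.69X.
K = [S] [R] / ([U] [V]).
Setting equal to 0.0186 and solving for X on (0,1) gives X = 0.204.

X = 0.204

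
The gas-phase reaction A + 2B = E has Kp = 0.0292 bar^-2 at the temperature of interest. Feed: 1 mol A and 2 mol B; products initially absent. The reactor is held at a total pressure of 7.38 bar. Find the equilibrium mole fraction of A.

Basis: 1 mol A initially; let X = conversion of A. Extent ξ = X.
Mole table: n_A = 1 − X; n_B = 2 − 2X; n_E = X.
Summing: n_T = 3 − 2X.
y_i = n_i/n_T, p_i = y_i·P. Kp = p_E / (p_A p_B^2).
Substituting and setting equal to 0.0292 bar^-2 gives a polynomial in X; the root in (0,1) is X = 0.340.
Then n_A = 0.66, n_T = 2.32, so y_A = 0.285.

y_A = 0.285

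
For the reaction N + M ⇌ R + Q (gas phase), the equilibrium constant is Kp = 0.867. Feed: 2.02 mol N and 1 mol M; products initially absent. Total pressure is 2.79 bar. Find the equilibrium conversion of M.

X = 0.648

Let X = conversion of M (basis 1 mol M); extent of reaction ξ = X.
Mole table: n_N = 2.02 − X; n_M = 1 − X; n_R = X; n_Q = X.
Since Δν = 0, n_T = 3.02 throughout.
y_i = n_i/n_T, p_i = y_i·P. Kp = p_R p_Q / (p_N p_M).
Substituting and setting equal to 0.867 gives a polynomial in X; the root in (0,1) is X = 0.648.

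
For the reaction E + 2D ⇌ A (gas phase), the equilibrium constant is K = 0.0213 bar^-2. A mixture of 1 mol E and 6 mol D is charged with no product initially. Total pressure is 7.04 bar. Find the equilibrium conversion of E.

Let X = conversion of E (basis 1 mol E); extent of reaction ξ = X.
Species balance: n_E = 1 − X; n_D = 6 − 2X; n_A = X.
Total moles n_T = 7 − 2X.
With p_i = (n_i/n_T)P, K = p_A / (p_E p_D^2).
Setting this equal to 0.0213 bar^-2 and taking the physical root (0 < X < 1) gives X = 0.425.

X = 0.425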